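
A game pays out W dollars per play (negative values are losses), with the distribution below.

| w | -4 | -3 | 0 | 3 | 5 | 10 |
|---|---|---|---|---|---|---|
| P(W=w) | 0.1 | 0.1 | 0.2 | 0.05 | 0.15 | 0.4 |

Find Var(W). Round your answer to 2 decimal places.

29.06

E[W] = (-4)(0.1) + (-3)(0.1) + (0)(0.2) + (3)(0.05) + (5)(0.15) + (10)(0.4) = 4.2
E[W²] = (-4)²(0.1) + (-3)²(0.1) + (0)²(0.2) + (3)²(0.05) + (5)²(0.15) + (10)²(0.4) = 46.7
Var(W) = E[W²] − (E[W])² = 46.7 − (4.2)² = 29.06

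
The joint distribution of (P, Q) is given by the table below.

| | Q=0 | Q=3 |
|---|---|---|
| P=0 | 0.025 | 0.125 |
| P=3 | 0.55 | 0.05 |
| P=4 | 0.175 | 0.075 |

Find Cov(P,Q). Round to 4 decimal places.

-0.7500

E[P] = 2.8,  E[Q] = 0.75
E[PQ] = 1.35
Cov(P,Q) = E[PQ] − E[P]E[Q] = 1.35 − (2.8)(0.75) = -0.75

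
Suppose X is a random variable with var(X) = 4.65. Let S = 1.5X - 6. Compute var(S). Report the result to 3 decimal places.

10.463

var(1.5X - 6) = (1.5)²·var(X) = 2.25·4.65 = 10.4625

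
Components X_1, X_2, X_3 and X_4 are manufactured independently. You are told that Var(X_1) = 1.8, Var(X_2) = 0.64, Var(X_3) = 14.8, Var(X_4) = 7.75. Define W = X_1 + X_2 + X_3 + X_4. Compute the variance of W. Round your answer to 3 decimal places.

24.990

By independence, Var(W) = (1)²Var(X_1) + (1)²Var(X_2) + (1)²Var(X_3) + (1)²Var(X_4)
= (1)²·1.8 + (1)²·0.64 + (1)²·14.8 + (1)²·7.75 = 24.99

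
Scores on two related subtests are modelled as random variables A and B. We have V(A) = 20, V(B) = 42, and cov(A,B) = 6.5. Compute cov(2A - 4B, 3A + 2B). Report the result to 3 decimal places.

-268.000

cov(2A - 4B, 3A + 2B) = (2)(3)V(A) + (-4)(2)V(B) + [(2)(2) + (-4)(3)]cov(A,B)
= 6·20 + -8·42 + -8·6.5 = -268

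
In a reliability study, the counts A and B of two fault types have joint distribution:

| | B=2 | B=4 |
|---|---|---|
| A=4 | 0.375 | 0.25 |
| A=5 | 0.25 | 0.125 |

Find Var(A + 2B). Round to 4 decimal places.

E[A] = 4.375,  E[B] = 2.75,  E[AB] = 12
Var(A) = 19.375 − (4.375)² = 0.234375;  Var(B) = 8.5 − (2.75)² = 0.9375
cov(A,B) = 12 − (4.375)(2.75) = -0.03125
Var(A + 2B) = (1)²·0.234375 + (2)²·0.9375 + 2·(1)·(2)·-0.03125 = 3.859375

3.8594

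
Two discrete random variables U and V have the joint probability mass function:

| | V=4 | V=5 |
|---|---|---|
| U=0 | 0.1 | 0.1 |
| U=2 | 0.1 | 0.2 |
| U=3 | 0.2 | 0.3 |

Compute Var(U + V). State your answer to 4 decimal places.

1.6100

E[U] = 2.1,  E[V] = 4.6,  E[UV] = 9.7
Var(U) = 5.7 − (2.1)² = 1.29;  Var(V) = 21.4 − (4.6)² = 0.24
Cov(U,V) = 9.7 − (2.1)(4.6) = 0.04
Var(U + V) = (1)²·1.29 + (1)²·0.24 + 2·(1)·(1)·0.04 = 1.61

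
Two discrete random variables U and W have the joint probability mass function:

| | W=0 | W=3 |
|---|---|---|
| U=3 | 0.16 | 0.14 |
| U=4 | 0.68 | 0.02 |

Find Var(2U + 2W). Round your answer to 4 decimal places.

E[U] = 3.7,  E[W] = 0.48,  E[UW] = 1.5
Var(U) = 13.9 − (3.7)² = 0.21;  Var(W) = 1.44 − (0.48)² = 1.2096
Cov(U,W) = 1.5 − (3.7)(0.48) = -0.276
Var(2U + 2W) = (2)²·0.21 + (2)²·1.2096 + 2·(2)·(2)·-0.276 = 3.4704

3.4704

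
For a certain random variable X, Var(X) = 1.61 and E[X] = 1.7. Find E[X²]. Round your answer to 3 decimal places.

E[X²] = Var(X) + (E[X])² = 1.61 + (1.7)² = 4.5

4.500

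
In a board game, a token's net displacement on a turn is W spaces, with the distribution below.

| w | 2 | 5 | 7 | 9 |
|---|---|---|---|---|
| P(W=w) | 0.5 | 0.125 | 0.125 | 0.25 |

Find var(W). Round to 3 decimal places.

E[W] = (2)(0.5) + (5)(0.125) + (7)(0.125) + (9)(0.25) = 4.75
E[W²] = (2)²(0.5) + (5)²(0.125) + (7)²(0.125) + (9)²(0.25) = 31.5
var(W) = E[W²] − (E[W])² = 31.5 − (4.75)² = 8.9375

8.938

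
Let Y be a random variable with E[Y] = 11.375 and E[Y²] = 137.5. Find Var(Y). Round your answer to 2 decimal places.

8.11

Var(Y) = 137.5 − (11.375)² = 8.109375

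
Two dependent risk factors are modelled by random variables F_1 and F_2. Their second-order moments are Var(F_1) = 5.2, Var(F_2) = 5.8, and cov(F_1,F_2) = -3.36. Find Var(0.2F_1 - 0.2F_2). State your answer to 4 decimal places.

0.7088

Var(0.2F_1 - 0.2F_2) = (0.2)²·Var(F_1) + (-0.2)²·Var(F_2) + 2·(0.2)·(-0.2)·cov(F_1,F_2)
= 0.04·5.2 + 0.04·5.8 + -0.08·-3.36 = 0.7088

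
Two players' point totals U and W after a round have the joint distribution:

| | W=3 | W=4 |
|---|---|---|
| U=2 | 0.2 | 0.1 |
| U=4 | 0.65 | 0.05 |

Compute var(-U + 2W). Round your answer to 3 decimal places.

1.790

E[U] = 3.4,  E[W] = 3.15,  E[UW] = 10.6
var(U) = 12.4 − (3.4)² = 0.84;  var(W) = 10.05 − (3.15)² = 0.1275
cov(U,W) = 10.6 − (3.4)(3.15) = -0.11
var(-U + 2W) = (-1)²·0.84 + (2)²·0.1275 + 2·(-1)·(2)·-0.11 = 1.79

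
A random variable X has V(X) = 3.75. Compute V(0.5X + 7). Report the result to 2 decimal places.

0.94

V(0.5X + 7) = (0.5)²·V(X) = 0.25·3.75 = 0.9375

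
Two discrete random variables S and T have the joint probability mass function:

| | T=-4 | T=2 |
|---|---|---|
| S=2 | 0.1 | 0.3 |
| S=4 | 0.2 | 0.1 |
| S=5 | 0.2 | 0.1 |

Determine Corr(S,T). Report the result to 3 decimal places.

-0.389

E[S] = 3.5,  E[T] = -1
E[ST] = -5
cov(S,T) = E[ST] − E[S]E[T] = -5 − (3.5)(-1) = -1.5
V(S) = 1.65,  V(T) = 9
ρ = -1.5 / √(1.65·9) ≈ -0.389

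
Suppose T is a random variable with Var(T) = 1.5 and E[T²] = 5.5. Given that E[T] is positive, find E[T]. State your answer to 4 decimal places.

(E[T])² = E[T²] − Var(T) = 5.5 − 1.5 = 4
E[T] = √4 = 2

2.0000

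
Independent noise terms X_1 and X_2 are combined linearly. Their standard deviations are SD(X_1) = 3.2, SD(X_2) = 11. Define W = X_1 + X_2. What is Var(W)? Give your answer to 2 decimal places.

131.24

Var(X_1) = 10.24, Var(X_2) = 121
By independence, Var(W) = (1)²Var(X_1) + (1)²Var(X_2)
= (1)²·10.24 + (1)²·121 = 131.24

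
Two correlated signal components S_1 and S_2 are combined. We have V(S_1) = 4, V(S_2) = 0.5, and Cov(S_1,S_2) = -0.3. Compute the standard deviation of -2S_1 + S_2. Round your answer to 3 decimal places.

V(-2S_1 + S_2) = (-2)²·V(S_1) + (1)²·V(S_2) + 2·(-2)·(1)·Cov(S_1,S_2)
= 4·4 + 1·0.5 + -4·-0.3 = 17.7
sd(-2S_1 + S_2) = √17.7 ≈ 4.207

4.207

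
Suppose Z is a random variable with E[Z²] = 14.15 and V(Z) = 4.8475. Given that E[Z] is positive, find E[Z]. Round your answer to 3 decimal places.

3.050

(E[Z])² = E[Z²] − V(Z) = 14.15 − 4.8475 = 9.3025
E[Z] = √9.3025 = 3.05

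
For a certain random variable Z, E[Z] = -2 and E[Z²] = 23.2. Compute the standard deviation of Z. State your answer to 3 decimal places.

Var(Z) = 23.2 − (-2)² = 19.2
σ(Z) = √19.2 ≈ 4.382

4.382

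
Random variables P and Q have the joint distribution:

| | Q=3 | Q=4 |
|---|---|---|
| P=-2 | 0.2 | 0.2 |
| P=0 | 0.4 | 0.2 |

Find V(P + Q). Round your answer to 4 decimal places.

E[P] = -0.8,  E[Q] = 3.4,  E[PQ] = -2.8
V(P) = 1.6 − (-0.8)² = 0.96;  V(Q) = 11.8 − (3.4)² = 0.24
cov(P,Q) = -2.8 − (-0.8)(3.4) = -0.08
V(P + Q) = (1)²·0.96 + (1)²·0.24 + 2·(1)·(1)·-0.08 = 1.04

1.0400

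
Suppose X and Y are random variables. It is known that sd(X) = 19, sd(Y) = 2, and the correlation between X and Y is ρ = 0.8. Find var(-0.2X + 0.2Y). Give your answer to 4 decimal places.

12.1680

var(X) = (19)² = 361;  var(Y) = (2)² = 4
Cov(X,Y) = ρ·sd(X)·sd(Y) = 0.8·19·2 = 30.4
var(-0.2X + 0.2Y) = (-0.2)²·var(X) + (0.2)²·var(Y) + 2·(-0.2)·(0.2)·Cov(X,Y)
= 0.04·361 + 0.04·4 + -0.08·30.4 = 12.168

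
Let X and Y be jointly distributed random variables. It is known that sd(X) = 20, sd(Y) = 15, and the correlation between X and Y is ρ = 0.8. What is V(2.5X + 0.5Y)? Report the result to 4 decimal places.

3156.2500

V(X) = (20)² = 400;  V(Y) = (15)² = 225
cov(X,Y) = ρ·sd(X)·sd(Y) = 0.8·20·15 = 240
V(2.5X + 0.5Y) = (2.5)²·V(X) + (0.5)²·V(Y) + 2·(2.5)·(0.5)·cov(X,Y)
= 6.25·400 + 0.25·225 + 2.5·240 = 3156.25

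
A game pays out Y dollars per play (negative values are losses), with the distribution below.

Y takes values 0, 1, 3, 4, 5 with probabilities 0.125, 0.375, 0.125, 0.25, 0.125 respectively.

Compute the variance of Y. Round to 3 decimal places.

E[Y] = (0)(0.125) + (1)(0.375) + (3)(0.125) + (4)(0.25) + (5)(0.125) = 2.375
E[Y²] = (0)²(0.125) + (1)²(0.375) + (3)²(0.125) + (4)²(0.25) + (5)²(0.125) = 8.625
Var(Y) = E[Y²] − (E[Y])² = 8.625 − (2.375)² = 2.984375

2.984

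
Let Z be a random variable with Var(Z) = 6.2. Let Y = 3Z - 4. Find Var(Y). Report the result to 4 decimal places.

55.8000

Var(3Z - 4) = (3)²·Var(Z) = 9·6.2 = 55.8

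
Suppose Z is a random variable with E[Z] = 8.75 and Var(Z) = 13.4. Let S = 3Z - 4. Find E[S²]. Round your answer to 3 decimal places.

615.663

E[3Z - 4] = 3·8.75 − 4 = 22.25
Var(3Z - 4) = (3)²·13.4 = 120.6
E[S²] = Var(S) + (E[S])² = 120.6 + (22.25)² = 615.6625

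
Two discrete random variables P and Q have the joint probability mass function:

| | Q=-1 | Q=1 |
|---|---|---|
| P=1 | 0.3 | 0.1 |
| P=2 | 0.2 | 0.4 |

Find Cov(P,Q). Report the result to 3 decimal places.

0.200

E[P] = 1.6,  E[Q] = 0
E[PQ] = 0.2
Cov(P,Q) = E[PQ] − E[P]E[Q] = 0.2 − (1.6)(0) = 0.2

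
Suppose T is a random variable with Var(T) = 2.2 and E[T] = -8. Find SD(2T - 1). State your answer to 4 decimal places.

2.9665

Var(2T - 1) = (2)²·2.2 = 8.8
SD(2T - 1) = √8.8 ≈ 2.9665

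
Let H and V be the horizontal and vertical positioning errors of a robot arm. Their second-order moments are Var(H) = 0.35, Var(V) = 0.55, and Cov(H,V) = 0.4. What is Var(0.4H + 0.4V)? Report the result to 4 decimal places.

Var(0.4H + 0.4V) = (0.4)²·Var(H) + (0.4)²·Var(V) + 2·(0.4)·(0.4)·Cov(H,V)
= 0.16·0.35 + 0.16·0.55 + 0.32·0.4 = 0.272

0.2720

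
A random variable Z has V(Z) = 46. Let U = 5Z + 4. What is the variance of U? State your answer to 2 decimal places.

V(5Z + 4) = (5)²·V(Z) = 25·46 = 1150

1150.00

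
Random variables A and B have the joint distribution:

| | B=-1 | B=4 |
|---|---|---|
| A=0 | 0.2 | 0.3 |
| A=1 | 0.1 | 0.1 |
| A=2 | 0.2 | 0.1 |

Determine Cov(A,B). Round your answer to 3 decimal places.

E[A] = 0.8,  E[B] = 1.5
E[AB] = 0.7
Cov(A,B) = E[AB] − E[A]E[B] = 0.7 − (0.8)(1.5) = -0.5

-0.500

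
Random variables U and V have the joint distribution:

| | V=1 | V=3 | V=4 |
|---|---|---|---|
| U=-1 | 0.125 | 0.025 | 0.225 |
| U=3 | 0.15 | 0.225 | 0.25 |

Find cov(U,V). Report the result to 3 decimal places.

E[U] = 1.5,  E[V] = 2.925
E[UV] = 4.375
cov(U,V) = E[UV] − E[U]E[V] = 4.375 − (1.5)(2.925) = -0.0125

-0.013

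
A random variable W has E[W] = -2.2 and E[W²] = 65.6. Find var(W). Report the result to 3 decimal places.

var(W) = 65.6 − (-2.2)² = 60.76

60.760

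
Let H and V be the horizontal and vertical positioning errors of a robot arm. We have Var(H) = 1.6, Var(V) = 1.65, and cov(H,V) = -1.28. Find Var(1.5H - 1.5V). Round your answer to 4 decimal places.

13.0725

Var(1.5H - 1.5V) = (1.5)²·Var(H) + (-1.5)²·Var(V) + 2·(1.5)·(-1.5)·cov(H,V)
= 2.25·1.6 + 2.25·1.65 + -4.5·-1.28 = 13.0725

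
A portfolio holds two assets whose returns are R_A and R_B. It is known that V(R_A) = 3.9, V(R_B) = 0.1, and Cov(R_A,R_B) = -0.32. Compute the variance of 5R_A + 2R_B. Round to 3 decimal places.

91.500

V(5R_A + 2R_B) = (5)²·V(R_A) + (2)²·V(R_B) + 2·(5)·(2)·Cov(R_A,R_B)
= 25·3.9 + 4·0.1 + 20·-0.32 = 91.5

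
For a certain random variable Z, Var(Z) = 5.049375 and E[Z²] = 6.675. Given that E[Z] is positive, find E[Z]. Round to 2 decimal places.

(E[Z])² = E[Z²] − Var(Z) = 6.675 − 5.049375 = 1.625625
E[Z] = √1.625625 = 1.275

1.28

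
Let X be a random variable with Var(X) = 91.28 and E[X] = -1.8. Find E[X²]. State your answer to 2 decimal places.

E[X²] = Var(X) + (E[X])² = 91.28 + (-1.8)² = 94.52

94.52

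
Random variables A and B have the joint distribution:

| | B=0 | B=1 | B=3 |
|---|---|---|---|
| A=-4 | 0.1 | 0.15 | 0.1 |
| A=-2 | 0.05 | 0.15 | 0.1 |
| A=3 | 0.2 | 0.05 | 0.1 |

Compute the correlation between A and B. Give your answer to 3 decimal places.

-0.126

E[A] = -0.95,  E[B] = 1.25
E[AB] = -1.65
cov(A,B) = E[AB] − E[A]E[B] = -1.65 − (-0.95)(1.25) = -0.4625
Var(A) = 9.0475,  Var(B) = 1.4875
ρ = -0.4625 / √(9.0475·1.4875) ≈ -0.126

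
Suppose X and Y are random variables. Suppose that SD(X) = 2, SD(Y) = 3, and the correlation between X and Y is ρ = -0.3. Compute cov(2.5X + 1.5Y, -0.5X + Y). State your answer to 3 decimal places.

5.350

V(X) = (2)² = 4;  V(Y) = (3)² = 9
cov(X,Y) = ρ·SD(X)·SD(Y) = -0.3·2·3 = -1.8
cov(2.5X + 1.5Y, -0.5X + Y) = (2.5)(-0.5)V(X) + (1.5)(1)V(Y) + [(2.5)(1) + (1.5)(-0.5)]cov(X,Y)
= -1.25·4 + 1.5·9 + 1.75·-1.8 = 5.35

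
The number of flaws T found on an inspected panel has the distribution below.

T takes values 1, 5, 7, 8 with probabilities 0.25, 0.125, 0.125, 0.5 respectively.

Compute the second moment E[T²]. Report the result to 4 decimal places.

E[T²] = (1)²(0.25) + (5)²(0.125) + (7)²(0.125) + (8)²(0.5) = 41.5

41.5000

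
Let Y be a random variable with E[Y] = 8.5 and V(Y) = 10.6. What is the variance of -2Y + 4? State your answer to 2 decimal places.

42.40

V(-2Y + 4) = (-2)²·V(Y) = 4·10.6 = 42.4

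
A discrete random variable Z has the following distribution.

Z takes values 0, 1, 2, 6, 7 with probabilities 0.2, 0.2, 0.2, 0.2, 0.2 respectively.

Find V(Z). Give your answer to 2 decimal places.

7.76

E[Z] = (0)(0.2) + (1)(0.2) + (2)(0.2) + (6)(0.2) + (7)(0.2) = 3.2
E[Z²] = (0)²(0.2) + (1)²(0.2) + (2)²(0.2) + (6)²(0.2) + (7)²(0.2) = 18
V(Z) = E[Z²] − (E[Z])² = 18 − (3.2)² = 7.76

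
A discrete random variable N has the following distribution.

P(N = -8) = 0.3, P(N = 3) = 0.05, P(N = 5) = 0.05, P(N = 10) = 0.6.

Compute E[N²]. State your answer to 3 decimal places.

E[N²] = (-8)²(0.3) + (3)²(0.05) + (5)²(0.05) + (10)²(0.6) = 80.9

80.900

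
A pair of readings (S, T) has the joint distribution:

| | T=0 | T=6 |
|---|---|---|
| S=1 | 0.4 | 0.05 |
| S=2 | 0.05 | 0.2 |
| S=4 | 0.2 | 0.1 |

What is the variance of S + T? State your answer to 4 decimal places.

10.9875

E[S] = 2.15,  E[T] = 2.1,  E[ST] = 5.1
Var(S) = 6.25 − (2.15)² = 1.6275;  Var(T) = 12.6 − (2.1)² = 8.19
Cov(S,T) = 5.1 − (2.15)(2.1) = 0.585
Var(S + T) = (1)²·1.6275 + (1)²·8.19 + 2·(1)·(1)·0.585 = 10.9875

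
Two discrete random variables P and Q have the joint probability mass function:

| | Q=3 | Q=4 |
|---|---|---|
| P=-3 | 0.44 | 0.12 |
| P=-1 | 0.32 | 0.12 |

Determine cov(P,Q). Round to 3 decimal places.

E[P] = -2.12,  E[Q] = 3.24
E[PQ] = -6.84
cov(P,Q) = E[PQ] − E[P]E[Q] = -6.84 − (-2.12)(3.24) = 0.0288

0.029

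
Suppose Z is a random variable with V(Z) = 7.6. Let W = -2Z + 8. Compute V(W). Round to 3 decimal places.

V(-2Z + 8) = (-2)²·V(Z) = 4·7.6 = 30.4

30.400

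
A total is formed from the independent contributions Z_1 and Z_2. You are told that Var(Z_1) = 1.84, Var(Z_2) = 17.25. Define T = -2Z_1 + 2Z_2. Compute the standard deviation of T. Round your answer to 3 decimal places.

By independence, Var(T) = (-2)²Var(Z_1) + (2)²Var(Z_2)
= (-2)²·1.84 + (2)²·17.25 = 76.36
sd(T) = √76.36 ≈ 8.738

8.738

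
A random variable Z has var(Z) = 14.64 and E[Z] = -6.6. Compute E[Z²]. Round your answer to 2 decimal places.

58.20

E[Z²] = var(Z) + (E[Z])² = 14.64 + (-6.6)² = 58.2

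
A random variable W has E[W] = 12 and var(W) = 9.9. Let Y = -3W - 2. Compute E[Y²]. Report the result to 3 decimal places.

1533.100

E[-3W - 2] = -3·12 − 2 = -38
var(-3W - 2) = (-3)²·9.9 = 89.1
E[Y²] = var(Y) + (E[Y])² = 89.1 + (-38)² = 1533.1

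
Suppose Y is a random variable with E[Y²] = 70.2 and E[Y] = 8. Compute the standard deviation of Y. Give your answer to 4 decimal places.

var(Y) = 70.2 − (8)² = 6.2
SD(Y) = √6.2 ≈ 2.4900

2.4900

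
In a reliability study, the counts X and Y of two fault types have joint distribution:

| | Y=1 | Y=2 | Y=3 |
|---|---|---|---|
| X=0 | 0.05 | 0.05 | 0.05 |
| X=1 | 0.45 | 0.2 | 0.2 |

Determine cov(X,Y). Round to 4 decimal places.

-0.0375

E[X] = 0.85,  E[Y] = 1.75
E[XY] = 1.45
cov(X,Y) = E[XY] − E[X]E[Y] = 1.45 − (0.85)(1.75) = -0.0375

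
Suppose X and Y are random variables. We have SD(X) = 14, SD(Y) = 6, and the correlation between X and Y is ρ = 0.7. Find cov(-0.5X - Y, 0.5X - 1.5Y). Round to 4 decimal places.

19.7000

V(X) = (14)² = 196;  V(Y) = (6)² = 36
cov(X,Y) = ρ·SD(X)·SD(Y) = 0.7·14·6 = 58.8
cov(-0.5X - Y, 0.5X - 1.5Y) = (-0.5)(0.5)V(X) + (-1)(-1.5)V(Y) + [(-0.5)(-1.5) + (-1)(0.5)]cov(X,Y)
= -0.25·196 + 1.5·36 + 0.25·58.8 = 19.7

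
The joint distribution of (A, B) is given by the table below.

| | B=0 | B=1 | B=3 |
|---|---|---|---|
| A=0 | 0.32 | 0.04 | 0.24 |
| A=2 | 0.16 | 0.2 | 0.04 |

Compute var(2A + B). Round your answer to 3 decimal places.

4.538

E[A] = 0.8,  E[B] = 1.08,  E[AB] = 0.64
var(A) = 1.6 − (0.8)² = 0.96;  var(B) = 2.76 − (1.08)² = 1.5936
cov(A,B) = 0.64 − (0.8)(1.08) = -0.224
var(2A + B) = (2)²·0.96 + (1)²·1.5936 + 2·(2)·(1)·-0.224 = 4.5376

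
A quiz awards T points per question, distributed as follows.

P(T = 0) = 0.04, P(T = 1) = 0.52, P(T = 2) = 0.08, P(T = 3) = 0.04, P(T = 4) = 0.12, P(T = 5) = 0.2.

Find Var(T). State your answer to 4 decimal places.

2.9216

E[T] = (0)(0.04) + (1)(0.52) + (2)(0.08) + (3)(0.04) + (4)(0.12) + (5)(0.2) = 2.28
E[T²] = (0)²(0.04) + (1)²(0.52) + (2)²(0.08) + (3)²(0.04) + (4)²(0.12) + (5)²(0.2) = 8.12
Var(T) = E[T²] − (E[T])² = 8.12 − (2.28)² = 2.9216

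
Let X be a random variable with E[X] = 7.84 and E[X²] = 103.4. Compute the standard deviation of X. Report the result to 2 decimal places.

var(X) = 103.4 − (7.84)² = 41.9344
sd(X) = √41.9344 ≈ 6.48

6.48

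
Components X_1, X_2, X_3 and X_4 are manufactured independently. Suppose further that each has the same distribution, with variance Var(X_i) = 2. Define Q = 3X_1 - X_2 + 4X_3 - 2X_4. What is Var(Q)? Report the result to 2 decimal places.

By independence, Var(Q) = (3)²Var(X_1) + (-1)²Var(X_2) + (4)²Var(X_3) + (-2)²Var(X_4)
= (3)²·2 + (-1)²·2 + (4)²·2 + (-2)²·2 = 60

60.00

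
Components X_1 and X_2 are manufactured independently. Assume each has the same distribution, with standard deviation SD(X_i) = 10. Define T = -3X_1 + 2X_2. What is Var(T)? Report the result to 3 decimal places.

Var(X_i) = (10)² = 100
By independence, Var(T) = (-3)²Var(X_1) + (2)²Var(X_2)
= (-3)²·100 + (2)²·100 = 1300

1300.000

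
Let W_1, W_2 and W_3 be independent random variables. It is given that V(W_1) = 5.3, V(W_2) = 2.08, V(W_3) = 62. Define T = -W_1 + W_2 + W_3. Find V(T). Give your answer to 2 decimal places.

By independence, V(T) = (-1)²V(W_1) + (1)²V(W_2) + (1)²V(W_3)
= (-1)²·5.3 + (1)²·2.08 + (1)²·62 = 69.38

69.38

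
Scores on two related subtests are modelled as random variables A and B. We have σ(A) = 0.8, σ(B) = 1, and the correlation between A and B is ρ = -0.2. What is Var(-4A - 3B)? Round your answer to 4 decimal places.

15.4000

Var(A) = (0.8)² = 0.64;  Var(B) = (1)² = 1
cov(A,B) = ρ·σ(A)·σ(B) = -0.2·0.8·1 = -0.16
Var(-4A - 3B) = (-4)²·Var(A) + (-3)²·Var(B) + 2·(-4)·(-3)·cov(A,B)
= 16·0.64 + 9·1 + 24·-0.16 = 15.4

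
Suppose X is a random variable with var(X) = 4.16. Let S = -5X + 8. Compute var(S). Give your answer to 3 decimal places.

104.000

var(-5X + 8) = (-5)²·var(X) = 25·4.16 = 104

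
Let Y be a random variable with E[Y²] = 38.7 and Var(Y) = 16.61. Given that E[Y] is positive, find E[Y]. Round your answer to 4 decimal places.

4.7000

(E[Y])² = E[Y²] − Var(Y) = 38.7 − 16.61 = 22.09
E[Y] = √22.09 = 4.7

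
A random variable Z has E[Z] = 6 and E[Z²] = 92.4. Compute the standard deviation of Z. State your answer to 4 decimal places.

7.5100

V(Z) = 92.4 − (6)² = 56.4
SD(Z) = √56.4 ≈ 7.5100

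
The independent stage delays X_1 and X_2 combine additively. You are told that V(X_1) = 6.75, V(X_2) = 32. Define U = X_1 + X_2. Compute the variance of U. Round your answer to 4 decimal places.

38.7500

By independence, V(U) = (1)²V(X_1) + (1)²V(X_2)
= (1)²·6.75 + (1)²·32 = 38.75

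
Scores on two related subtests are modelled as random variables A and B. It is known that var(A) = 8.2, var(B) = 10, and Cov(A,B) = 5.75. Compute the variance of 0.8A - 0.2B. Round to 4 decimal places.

3.8080

var(0.8A - 0.2B) = (0.8)²·var(A) + (-0.2)²·var(B) + 2·(0.8)·(-0.2)·Cov(A,B)
= 0.64·8.2 + 0.04·10 + -0.32·5.75 = 3.808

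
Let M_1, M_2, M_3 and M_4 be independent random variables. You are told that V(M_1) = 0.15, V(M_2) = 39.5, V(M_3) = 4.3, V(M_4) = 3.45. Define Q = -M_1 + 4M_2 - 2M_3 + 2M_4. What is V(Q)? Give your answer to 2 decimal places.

663.15

By independence, V(Q) = (-1)²V(M_1) + (4)²V(M_2) + (-2)²V(M_3) + (2)²V(M_4)
= (-1)²·0.15 + (4)²·39.5 + (-2)²·4.3 + (2)²·3.45 = 663.15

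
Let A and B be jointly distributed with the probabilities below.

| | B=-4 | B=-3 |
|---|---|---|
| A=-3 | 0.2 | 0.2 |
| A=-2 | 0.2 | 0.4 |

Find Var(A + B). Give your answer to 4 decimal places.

E[A] = -2.4,  E[B] = -3.4,  E[AB] = 8.2
Var(A) = 6 − (-2.4)² = 0.24;  Var(B) = 11.8 − (-3.4)² = 0.24
cov(A,B) = 8.2 − (-2.4)(-3.4) = 0.04
Var(A + B) = (1)²·0.24 + (1)²·0.24 + 2·(1)·(1)·0.04 = 0.56

0.5600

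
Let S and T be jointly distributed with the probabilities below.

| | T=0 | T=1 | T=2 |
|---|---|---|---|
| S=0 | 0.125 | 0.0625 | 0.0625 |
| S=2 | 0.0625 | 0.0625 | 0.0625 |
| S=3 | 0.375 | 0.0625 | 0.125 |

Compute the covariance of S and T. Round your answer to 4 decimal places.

E[S] = 2.0625,  E[T] = 0.6875
E[ST] = 1.3125
cov(S,T) = E[ST] − E[S]E[T] = 1.3125 − (2.0625)(0.6875) = -0.10546875

-0.1055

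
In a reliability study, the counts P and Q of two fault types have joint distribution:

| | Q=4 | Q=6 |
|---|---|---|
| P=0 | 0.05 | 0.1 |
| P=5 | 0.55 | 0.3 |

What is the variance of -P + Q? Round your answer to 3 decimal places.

4.948

E[P] = 4.25,  E[Q] = 4.8,  E[PQ] = 20
Var(P) = 21.25 − (4.25)² = 3.1875;  Var(Q) = 24 − (4.8)² = 0.96
Cov(P,Q) = 20 − (4.25)(4.8) = -0.4
Var(-P + Q) = (-1)²·3.1875 + (1)²·0.96 + 2·(-1)·(1)·-0.4 = 4.9475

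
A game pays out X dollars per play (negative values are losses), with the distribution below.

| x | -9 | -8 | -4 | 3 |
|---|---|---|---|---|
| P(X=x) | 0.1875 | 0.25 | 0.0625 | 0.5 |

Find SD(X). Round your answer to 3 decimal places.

E[X] = (-9)(0.1875) + (-8)(0.25) + (-4)(0.0625) + (3)(0.5) = -2.4375
E[X²] = (-9)²(0.1875) + (-8)²(0.25) + (-4)²(0.0625) + (3)²(0.5) = 36.6875
V(X) = E[X²] − (E[X])² = 36.6875 − (-2.4375)² = 30.74609375
SD(X) = √30.74609375 ≈ 5.545

5.545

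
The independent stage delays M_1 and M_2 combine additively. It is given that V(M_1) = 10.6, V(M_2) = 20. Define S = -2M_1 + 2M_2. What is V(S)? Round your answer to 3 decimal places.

By independence, V(S) = (-2)²V(M_1) + (2)²V(M_2)
= (-2)²·10.6 + (2)²·20 = 122.4

122.400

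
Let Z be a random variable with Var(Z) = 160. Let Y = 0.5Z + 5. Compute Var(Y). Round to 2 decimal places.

Var(0.5Z + 5) = (0.5)²·Var(Z) = 0.25·160 = 40

40.00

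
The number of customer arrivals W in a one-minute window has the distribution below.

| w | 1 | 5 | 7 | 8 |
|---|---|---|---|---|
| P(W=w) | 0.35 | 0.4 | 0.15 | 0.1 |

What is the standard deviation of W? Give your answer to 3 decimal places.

2.542

E[W] = (1)(0.35) + (5)(0.4) + (7)(0.15) + (8)(0.1) = 4.2
E[W²] = (1)²(0.35) + (5)²(0.4) + (7)²(0.15) + (8)²(0.1) = 24.1
var(W) = E[W²] − (E[W])² = 24.1 − (4.2)² = 6.46
σ(W) = √6.46 ≈ 2.542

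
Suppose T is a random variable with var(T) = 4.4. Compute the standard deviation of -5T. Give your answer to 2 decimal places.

var(-5T) = (-5)²·4.4 = 110
SD(-5T) = √110 ≈ 10.49

10.49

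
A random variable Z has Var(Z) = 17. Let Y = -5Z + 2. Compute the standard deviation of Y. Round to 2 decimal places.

20.62

Var(-5Z + 2) = (-5)²·17 = 425
σ(Y) = √425 ≈ 20.62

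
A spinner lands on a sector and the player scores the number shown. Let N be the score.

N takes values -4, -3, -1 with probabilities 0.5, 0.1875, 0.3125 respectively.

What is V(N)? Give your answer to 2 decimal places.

E[N] = (-4)(0.5) + (-3)(0.1875) + (-1)(0.3125) = -2.875
E[N²] = (-4)²(0.5) + (-3)²(0.1875) + (-1)²(0.3125) = 10
V(N) = E[N²] − (E[N])² = 10 − (-2.875)² = 1.734375

1.73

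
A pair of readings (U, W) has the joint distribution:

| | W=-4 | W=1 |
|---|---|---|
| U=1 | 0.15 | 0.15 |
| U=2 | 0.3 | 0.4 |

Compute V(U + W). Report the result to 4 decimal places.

6.5475

E[U] = 1.7,  E[W] = -1.25,  E[UW] = -2.05
V(U) = 3.1 − (1.7)² = 0.21;  V(W) = 7.75 − (-1.25)² = 6.1875
cov(U,W) = -2.05 − (1.7)(-1.25) = 0.075
V(U + W) = (1)²·0.21 + (1)²·6.1875 + 2·(1)·(1)·0.075 = 6.5475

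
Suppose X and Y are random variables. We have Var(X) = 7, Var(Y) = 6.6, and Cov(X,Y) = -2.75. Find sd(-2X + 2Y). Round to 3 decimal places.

8.741

Var(-2X + 2Y) = (-2)²·Var(X) + (2)²·Var(Y) + 2·(-2)·(2)·Cov(X,Y)
= 4·7 + 4·6.6 + -8·-2.75 = 76.4
sd(-2X + 2Y) = √76.4 ≈ 8.741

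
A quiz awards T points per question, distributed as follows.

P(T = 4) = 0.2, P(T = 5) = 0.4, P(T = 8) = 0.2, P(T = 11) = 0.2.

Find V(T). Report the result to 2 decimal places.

E[T] = (4)(0.2) + (5)(0.4) + (8)(0.2) + (11)(0.2) = 6.6
E[T²] = (4)²(0.2) + (5)²(0.4) + (8)²(0.2) + (11)²(0.2) = 50.2
V(T) = E[T²] − (E[T])² = 50.2 − (6.6)² = 6.64

6.64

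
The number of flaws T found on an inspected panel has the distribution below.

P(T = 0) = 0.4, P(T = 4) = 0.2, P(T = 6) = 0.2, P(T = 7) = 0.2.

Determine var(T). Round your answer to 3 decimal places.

8.640

E[T] = (0)(0.4) + (4)(0.2) + (6)(0.2) + (7)(0.2) = 3.4
E[T²] = (0)²(0.4) + (4)²(0.2) + (6)²(0.2) + (7)²(0.2) = 20.2
var(T) = E[T²] − (E[T])² = 20.2 − (3.4)² = 8.64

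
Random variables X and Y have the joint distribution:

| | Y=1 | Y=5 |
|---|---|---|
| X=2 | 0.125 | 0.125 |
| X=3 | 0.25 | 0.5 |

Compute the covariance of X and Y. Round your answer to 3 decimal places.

0.125

E[X] = 2.75,  E[Y] = 3.5
E[XY] = 9.75
Cov(X,Y) = E[XY] − E[X]E[Y] = 9.75 − (2.75)(3.5) = 0.125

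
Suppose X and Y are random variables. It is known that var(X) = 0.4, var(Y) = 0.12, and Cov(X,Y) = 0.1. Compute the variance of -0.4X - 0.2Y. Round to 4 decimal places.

var(-0.4X - 0.2Y) = (-0.4)²·var(X) + (-0.2)²·var(Y) + 2·(-0.4)·(-0.2)·Cov(X,Y)
= 0.16·0.4 + 0.04·0.12 + 0.16·0.1 = 0.0848

0.0848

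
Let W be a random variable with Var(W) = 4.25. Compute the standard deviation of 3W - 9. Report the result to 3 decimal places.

Var(3W - 9) = (3)²·4.25 = 38.25
σ(3W - 9) = √38.25 ≈ 6.185

6.185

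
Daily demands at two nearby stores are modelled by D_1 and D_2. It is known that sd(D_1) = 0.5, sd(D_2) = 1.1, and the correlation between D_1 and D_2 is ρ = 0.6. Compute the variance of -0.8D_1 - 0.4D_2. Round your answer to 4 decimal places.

0.5648

Var(D_1) = (0.5)² = 0.25;  Var(D_2) = (1.1)² = 1.21
cov(D_1,D_2) = ρ·sd(D_1)·sd(D_2) = 0.6·0.5·1.1 = 0.33
Var(-0.8D_1 - 0.4D_2) = (-0.8)²·Var(D_1) + (-0.4)²·Var(D_2) + 2·(-0.8)·(-0.4)·cov(D_1,D_2)
= 0.64·0.25 + 0.16·1.21 + 0.64·0.33 = 0.5648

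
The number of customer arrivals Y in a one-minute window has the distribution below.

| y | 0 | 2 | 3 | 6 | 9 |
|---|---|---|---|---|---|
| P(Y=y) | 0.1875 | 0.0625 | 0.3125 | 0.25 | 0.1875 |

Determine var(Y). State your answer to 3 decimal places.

9.188

E[Y] = (0)(0.1875) + (2)(0.0625) + (3)(0.3125) + (6)(0.25) + (9)(0.1875) = 4.25
E[Y²] = (0)²(0.1875) + (2)²(0.0625) + (3)²(0.3125) + (6)²(0.25) + (9)²(0.1875) = 27.25
var(Y) = E[Y²] − (E[Y])² = 27.25 − (4.25)² = 9.1875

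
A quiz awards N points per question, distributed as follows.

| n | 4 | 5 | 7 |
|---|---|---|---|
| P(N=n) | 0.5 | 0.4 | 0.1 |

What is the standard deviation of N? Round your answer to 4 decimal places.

E[N] = (4)(0.5) + (5)(0.4) + (7)(0.1) = 4.7
E[N²] = (4)²(0.5) + (5)²(0.4) + (7)²(0.1) = 22.9
var(N) = E[N²] − (E[N])² = 22.9 − (4.7)² = 0.81
σ(N) = √0.81 ≈ 0.9000

0.9000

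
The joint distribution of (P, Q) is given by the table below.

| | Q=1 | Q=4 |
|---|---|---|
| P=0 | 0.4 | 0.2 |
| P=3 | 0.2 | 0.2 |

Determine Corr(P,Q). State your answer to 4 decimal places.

0.1667

E[P] = 1.2,  E[Q] = 2.2
E[PQ] = 3
cov(P,Q) = E[PQ] − E[P]E[Q] = 3 − (1.2)(2.2) = 0.36
Var(P) = 2.16,  Var(Q) = 2.16
ρ = 0.36 / √(2.16·2.16) ≈ 0.1667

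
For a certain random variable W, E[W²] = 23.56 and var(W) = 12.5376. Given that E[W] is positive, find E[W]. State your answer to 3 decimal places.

(E[W])² = E[W²] − var(W) = 23.56 − 12.5376 = 11.0224
E[W] = √11.0224 = 3.32

3.320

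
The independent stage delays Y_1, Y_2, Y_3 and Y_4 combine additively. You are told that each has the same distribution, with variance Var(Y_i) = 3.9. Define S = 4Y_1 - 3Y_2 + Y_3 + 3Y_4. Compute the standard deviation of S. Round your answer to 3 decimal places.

11.683

By independence, Var(S) = (4)²Var(Y_1) + (-3)²Var(Y_2) + (1)²Var(Y_3) + (3)²Var(Y_4)
= (4)²·3.9 + (-3)²·3.9 + (1)²·3.9 + (3)²·3.9 = 136.5
σ(S) = √136.5 ≈ 11.683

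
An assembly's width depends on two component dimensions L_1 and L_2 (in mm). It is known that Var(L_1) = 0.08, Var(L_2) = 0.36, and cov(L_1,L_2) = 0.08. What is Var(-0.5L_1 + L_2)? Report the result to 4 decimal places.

0.3000

Var(-0.5L_1 + L_2) = (-0.5)²·Var(L_1) + (1)²·Var(L_2) + 2·(-0.5)·(1)·cov(L_1,L_2)
= 0.25·0.08 + 1·0.36 + -1·0.08 = 0.3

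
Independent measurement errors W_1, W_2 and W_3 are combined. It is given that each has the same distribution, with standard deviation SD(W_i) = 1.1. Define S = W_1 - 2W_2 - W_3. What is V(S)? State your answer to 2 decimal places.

7.26

V(W_i) = (1.1)² = 1.21
By independence, V(S) = (1)²V(W_1) + (-2)²V(W_2) + (-1)²V(W_3)
= (1)²·1.21 + (-2)²·1.21 + (-1)²·1.21 = 7.26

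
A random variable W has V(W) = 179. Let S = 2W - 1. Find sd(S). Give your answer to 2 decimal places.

26.76

V(2W - 1) = (2)²·179 = 716
sd(S) = √716 ≈ 26.76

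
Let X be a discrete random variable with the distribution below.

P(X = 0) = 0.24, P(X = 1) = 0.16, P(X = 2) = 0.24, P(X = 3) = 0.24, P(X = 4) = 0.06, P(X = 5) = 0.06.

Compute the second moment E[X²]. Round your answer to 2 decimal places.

E[X²] = (0)²(0.24) + (1)²(0.16) + (2)²(0.24) + (3)²(0.24) + (4)²(0.06) + (5)²(0.06) = 5.74

5.74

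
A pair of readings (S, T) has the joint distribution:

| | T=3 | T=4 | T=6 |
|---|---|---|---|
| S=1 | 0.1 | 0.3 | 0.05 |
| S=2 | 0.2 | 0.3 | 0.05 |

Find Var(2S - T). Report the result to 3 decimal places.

1.860

E[S] = 1.55,  E[T] = 3.9,  E[ST] = 6
Var(S) = 2.65 − (1.55)² = 0.2475;  Var(T) = 15.9 − (3.9)² = 0.69
Cov(S,T) = 6 − (1.55)(3.9) = -0.045
Var(2S - T) = (2)²·0.2475 + (-1)²·0.69 + 2·(2)·(-1)·-0.045 = 1.86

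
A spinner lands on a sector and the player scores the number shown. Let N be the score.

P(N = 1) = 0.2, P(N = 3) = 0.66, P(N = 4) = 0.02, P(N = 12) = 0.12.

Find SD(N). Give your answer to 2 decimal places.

E[N] = (1)(0.2) + (3)(0.66) + (4)(0.02) + (12)(0.12) = 3.7
E[N²] = (1)²(0.2) + (3)²(0.66) + (4)²(0.02) + (12)²(0.12) = 23.74
V(N) = E[N²] − (E[N])² = 23.74 − (3.7)² = 10.05
SD(N) = √10.05 ≈ 3.17

3.17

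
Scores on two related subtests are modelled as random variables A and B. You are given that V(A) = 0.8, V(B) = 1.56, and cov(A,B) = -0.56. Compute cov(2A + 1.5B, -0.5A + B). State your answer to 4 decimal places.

cov(2A + 1.5B, -0.5A + B) = (2)(-0.5)V(A) + (1.5)(1)V(B) + [(2)(1) + (1.5)(-0.5)]cov(A,B)
= -1·0.8 + 1.5·1.56 + 1.25·-0.56 = 0.84

0.8400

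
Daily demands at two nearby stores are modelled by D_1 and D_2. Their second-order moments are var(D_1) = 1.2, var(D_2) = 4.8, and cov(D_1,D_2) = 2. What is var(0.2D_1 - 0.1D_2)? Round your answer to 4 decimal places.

var(0.2D_1 - 0.1D_2) = (0.2)²·var(D_1) + (-0.1)²·var(D_2) + 2·(0.2)·(-0.1)·cov(D_1,D_2)
= 0.04·1.2 + 0.01·4.8 + -0.04·2 = 0.016

0.0160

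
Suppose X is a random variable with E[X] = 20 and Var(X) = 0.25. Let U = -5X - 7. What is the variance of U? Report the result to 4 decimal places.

Var(-5X - 7) = (-5)²·Var(X) = 25·0.25 = 6.25

6.2500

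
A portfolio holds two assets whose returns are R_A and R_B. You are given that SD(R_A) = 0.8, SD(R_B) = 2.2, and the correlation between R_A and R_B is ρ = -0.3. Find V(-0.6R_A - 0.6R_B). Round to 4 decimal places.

1.5926

V(R_A) = (0.8)² = 0.64;  V(R_B) = (2.2)² = 4.84
Cov(R_A,R_B) = ρ·SD(R_A)·SD(R_B) = -0.3·0.8·2.2 = -0.528
V(-0.6R_A - 0.6R_B) = (-0.6)²·V(R_A) + (-0.6)²·V(R_B) + 2·(-0.6)·(-0.6)·Cov(R_A,R_B)
= 0.36·0.64 + 0.36·4.84 + 0.72·-0.528 = 1.59264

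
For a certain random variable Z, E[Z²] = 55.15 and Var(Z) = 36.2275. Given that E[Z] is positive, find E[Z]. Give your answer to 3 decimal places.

(E[Z])² = E[Z²] − Var(Z) = 55.15 − 36.2275 = 18.9225
E[Z] = √18.9225 = 4.35

4.350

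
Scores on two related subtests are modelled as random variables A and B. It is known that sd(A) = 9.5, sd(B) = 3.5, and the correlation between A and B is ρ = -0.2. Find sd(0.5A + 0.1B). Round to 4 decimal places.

4.6925

Var(A) = (9.5)² = 90.25;  Var(B) = (3.5)² = 12.25
Cov(A,B) = ρ·sd(A)·sd(B) = -0.2·9.5·3.5 = -6.65
Var(0.5A + 0.1B) = (0.5)²·Var(A) + (0.1)²·Var(B) + 2·(0.5)·(0.1)·Cov(A,B)
= 0.25·90.25 + 0.01·12.25 + 0.1·-6.65 = 22.02
sd(0.5A + 0.1B) = √22.02 ≈ 4.6925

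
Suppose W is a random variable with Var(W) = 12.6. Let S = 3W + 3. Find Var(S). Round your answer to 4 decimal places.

113.4000

Var(3W + 3) = (3)²·Var(W) = 9·12.6 = 113.4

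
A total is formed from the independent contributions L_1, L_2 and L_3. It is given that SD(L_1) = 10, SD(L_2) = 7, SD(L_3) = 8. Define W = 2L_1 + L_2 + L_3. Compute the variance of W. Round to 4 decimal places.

513.0000

Var(L_1) = 100, Var(L_2) = 49, Var(L_3) = 64
By independence, Var(W) = (2)²Var(L_1) + (1)²Var(L_2) + (1)²Var(L_3)
= (2)²·100 + (1)²·49 + (1)²·64 = 513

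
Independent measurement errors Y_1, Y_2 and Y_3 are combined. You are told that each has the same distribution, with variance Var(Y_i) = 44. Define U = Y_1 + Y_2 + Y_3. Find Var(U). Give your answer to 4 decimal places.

132.0000

By independence, Var(U) = (1)²Var(Y_1) + (1)²Var(Y_2) + (1)²Var(Y_3)
= (1)²·44 + (1)²·44 + (1)²·44 = 132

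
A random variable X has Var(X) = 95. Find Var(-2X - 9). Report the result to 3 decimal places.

380.000

Var(-2X - 9) = (-2)²·Var(X) = 4·95 = 380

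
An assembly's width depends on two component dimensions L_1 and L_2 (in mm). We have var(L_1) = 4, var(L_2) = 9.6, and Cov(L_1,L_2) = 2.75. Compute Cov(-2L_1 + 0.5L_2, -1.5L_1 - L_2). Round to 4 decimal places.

Cov(-2L_1 + 0.5L_2, -1.5L_1 - L_2) = (-2)(-1.5)var(L_1) + (0.5)(-1)var(L_2) + [(-2)(-1) + (0.5)(-1.5)]Cov(L_1,L_2)
= 3·4 + -0.5·9.6 + 1.25·2.75 = 10.6375

10.6375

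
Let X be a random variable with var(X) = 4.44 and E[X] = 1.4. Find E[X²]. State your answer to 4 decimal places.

6.4000

E[X²] = var(X) + (E[X])² = 4.44 + (1.4)² = 6.4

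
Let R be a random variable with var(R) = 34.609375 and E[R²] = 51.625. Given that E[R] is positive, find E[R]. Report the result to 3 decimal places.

(E[R])² = E[R²] − var(R) = 51.625 − 34.609375 = 17.015625
E[R] = √17.015625 = 4.125

4.125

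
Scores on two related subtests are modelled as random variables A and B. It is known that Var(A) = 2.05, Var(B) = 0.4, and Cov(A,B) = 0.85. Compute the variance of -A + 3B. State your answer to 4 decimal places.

Var(-A + 3B) = (-1)²·Var(A) + (3)²·Var(B) + 2·(-1)·(3)·Cov(A,B)
= 1·2.05 + 9·0.4 + -6·0.85 = 0.55

0.5500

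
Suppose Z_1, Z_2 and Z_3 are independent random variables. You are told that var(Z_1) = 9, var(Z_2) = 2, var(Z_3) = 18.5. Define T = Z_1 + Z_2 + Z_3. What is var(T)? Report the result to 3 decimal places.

By independence, var(T) = (1)²var(Z_1) + (1)²var(Z_2) + (1)²var(Z_3)
= (1)²·9 + (1)²·2 + (1)²·18.5 = 29.5

29.500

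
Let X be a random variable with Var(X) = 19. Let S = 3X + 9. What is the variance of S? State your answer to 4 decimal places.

Var(3X + 9) = (3)²·Var(X) = 9·19 = 171

171.0000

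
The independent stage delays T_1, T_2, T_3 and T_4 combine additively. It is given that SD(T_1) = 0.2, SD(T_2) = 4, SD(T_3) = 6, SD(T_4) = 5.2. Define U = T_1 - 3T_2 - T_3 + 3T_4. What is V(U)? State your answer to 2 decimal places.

423.40

V(T_1) = 0.04, V(T_2) = 16, V(T_3) = 36, V(T_4) = 27.04
By independence, V(U) = (1)²V(T_1) + (-3)²V(T_2) + (-1)²V(T_3) + (3)²V(T_4)
= (1)²·0.04 + (-3)²·16 + (-1)²·36 + (3)²·27.04 = 423.4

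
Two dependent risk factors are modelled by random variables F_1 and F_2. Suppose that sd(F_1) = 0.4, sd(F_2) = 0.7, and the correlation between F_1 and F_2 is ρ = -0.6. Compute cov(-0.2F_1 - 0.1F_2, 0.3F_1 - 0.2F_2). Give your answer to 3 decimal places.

-0.001

Var(F_1) = (0.4)² = 0.16;  Var(F_2) = (0.7)² = 0.49
cov(F_1,F_2) = ρ·sd(F_1)·sd(F_2) = -0.6·0.4·0.7 = -0.168
cov(-0.2F_1 - 0.1F_2, 0.3F_1 - 0.2F_2) = (-0.2)(0.3)Var(F_1) + (-0.1)(-0.2)Var(F_2) + [(-0.2)(-0.2) + (-0.1)(0.3)]cov(F_1,F_2)
= -0.06·0.16 + 0.02·0.49 + 0.01·-0.168 = -0.00148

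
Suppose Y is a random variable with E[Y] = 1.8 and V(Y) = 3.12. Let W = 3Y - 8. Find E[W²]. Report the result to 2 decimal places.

34.84

E[3Y - 8] = 3·1.8 − 8 = -2.6
V(3Y - 8) = (3)²·3.12 = 28.08
E[W²] = V(W) + (E[W])² = 28.08 + (-2.6)² = 34.84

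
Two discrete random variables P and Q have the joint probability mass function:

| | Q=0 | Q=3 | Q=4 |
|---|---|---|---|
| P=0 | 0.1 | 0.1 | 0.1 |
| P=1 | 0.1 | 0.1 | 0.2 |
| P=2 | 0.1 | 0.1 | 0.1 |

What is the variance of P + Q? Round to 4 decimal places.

E[P] = 1,  E[Q] = 2.5,  E[PQ] = 2.5
Var(P) = 1.6 − (1)² = 0.6;  Var(Q) = 9.1 − (2.5)² = 2.85
Cov(P,Q) = 2.5 − (1)(2.5) = 0
Var(P + Q) = (1)²·0.6 + (1)²·2.85 + 2·(1)·(1)·0 = 3.45

3.4500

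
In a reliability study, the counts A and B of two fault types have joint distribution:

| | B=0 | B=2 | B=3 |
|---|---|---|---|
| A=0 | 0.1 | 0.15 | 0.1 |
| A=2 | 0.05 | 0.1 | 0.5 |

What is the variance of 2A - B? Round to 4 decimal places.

E[A] = 1.3,  E[B] = 2.3,  E[AB] = 3.4
var(A) = 2.6 − (1.3)² = 0.91;  var(B) = 6.4 − (2.3)² = 1.11
cov(A,B) = 3.4 − (1.3)(2.3) = 0.41
var(2A - B) = (2)²·0.91 + (-1)²·1.11 + 2·(2)·(-1)·0.41 = 3.11

3.1100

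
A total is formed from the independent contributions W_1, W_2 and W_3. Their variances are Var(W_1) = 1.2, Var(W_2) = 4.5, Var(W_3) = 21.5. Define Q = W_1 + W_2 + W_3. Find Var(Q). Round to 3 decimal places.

By independence, Var(Q) = (1)²Var(W_1) + (1)²Var(W_2) + (1)²Var(W_3)
= (1)²·1.2 + (1)²·4.5 + (1)²·21.5 = 27.2

27.200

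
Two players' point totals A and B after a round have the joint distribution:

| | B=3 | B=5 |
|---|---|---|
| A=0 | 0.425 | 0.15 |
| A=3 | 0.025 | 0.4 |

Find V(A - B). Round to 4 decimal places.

E[A] = 1.275,  E[B] = 4.1,  E[AB] = 6.225
V(A) = 3.825 − (1.275)² = 2.199375;  V(B) = 17.8 − (4.1)² = 0.99
Cov(A,B) = 6.225 − (1.275)(4.1) = 0.9975
V(A - B) = (1)²·2.199375 + (-1)²·0.99 + 2·(1)·(-1)·0.9975 = 1.194375

1.1944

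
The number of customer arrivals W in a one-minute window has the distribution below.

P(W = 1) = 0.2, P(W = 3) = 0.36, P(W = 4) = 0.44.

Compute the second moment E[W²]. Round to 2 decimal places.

E[W²] = (1)²(0.2) + (3)²(0.36) + (4)²(0.44) = 10.48

10.48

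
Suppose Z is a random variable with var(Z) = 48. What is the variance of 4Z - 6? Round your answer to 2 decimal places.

var(4Z - 6) = (4)²·var(Z) = 16·48 = 768

768.00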